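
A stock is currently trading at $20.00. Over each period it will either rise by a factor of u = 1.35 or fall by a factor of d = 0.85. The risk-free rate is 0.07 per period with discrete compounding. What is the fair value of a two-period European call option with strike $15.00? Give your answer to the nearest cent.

$7.05

Risk-neutral probability p = (1 + 0.07 − 0.85)/(1.35 − 0.85) = 0.2200/0.5000 = 0.4400
Terminal stock prices: S_uu = 36.45, S_ud = 22.95, S_dd = 14.45
Terminal payoffs (S − K): max(21.45, 0) = 21.45, max(7.95, 0) = 7.95, max(-0.55, 0) = 0
Node u (S = 27): V_u = 1/1.07·[0.4400·21.4500 + 0.5600·7.9500] = 12.9813
Node d (S = 17): V_d = 1/1.07·[0.4400·7.9500 + 0.5600·0.0000] = 3.2692
Node 0 (S = 20): V_0 = 1/1.07·[0.4400·12.9813 + 0.5600·3.2692] = 7.0491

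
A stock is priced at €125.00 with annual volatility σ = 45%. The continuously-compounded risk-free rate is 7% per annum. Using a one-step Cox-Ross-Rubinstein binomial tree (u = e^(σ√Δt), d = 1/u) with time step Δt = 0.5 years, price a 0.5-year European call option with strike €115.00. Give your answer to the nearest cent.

€26.13

CRR parameters: u = e^(σ√Δt) = e^(0.45·√0.5) = 1.3746, d = 1/u = 0.7275
Per-period rate: rΔt = 0.07·0.5 = 0.035, so R = e^0.035 = 1.0356
Risk-neutral probability p = (e^0.035 − 0.7275)/(1.3746 − 0.7275) = 0.3082/0.6472 = 0.4762
Terminal stock prices: S_u = 171.8, S_d = 90.93
Terminal payoffs (S − K): max(56.83, 0) = 56.83, max(-24.07, 0) = 0
Node 0 (S = 125): V_0 = e^(−0.035)·[0.4762·56.8311 + 0.5238·0.0000] = 26.1295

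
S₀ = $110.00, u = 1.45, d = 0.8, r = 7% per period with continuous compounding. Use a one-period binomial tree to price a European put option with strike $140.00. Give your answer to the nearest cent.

$28.16

Risk-neutral probability p = (e^0.07 − 0.8)/(1.45 − 0.8) = 0.2725/0.6500 = 0.4192
Terminal stock prices: S_u = 159.5, S_d = 88
Terminal payoffs (K − S): max(-19.5, 0) = 0, max(52, 0) = 52
Node 0 (S = 110): V_0 = e^(−0.07)·[0.4192·0.0000 + 0.5808·52.0000] = 28.1577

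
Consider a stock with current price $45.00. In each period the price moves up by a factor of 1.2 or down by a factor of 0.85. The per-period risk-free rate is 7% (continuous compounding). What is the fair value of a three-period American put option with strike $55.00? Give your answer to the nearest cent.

Risk-neutral probability p = (e^0.07 − 0.85)/(1.2 − 0.85) = 0.2225/0.3500 = 0.6357
Terminal stock prices: S_uuu = 77.76, S_uud = 55.08, S_udd = 39.01, S_ddd = 27.64
Terminal payoffs (K − S): max(-22.76, 0) = 0, max(-0.08, 0) = 0, max(15.99, 0) = 15.99, max(27.36, 0) = 27.36
Node uu (S = 64.8): continuation = e^(−0.07)·[0.6357·0.0000 + 0.3643·0.0000] = 0.0000; exercise value = 0.0000 ≤ continuation, so V_uu = 0.0000
Node ud (S = 45.9): continuation = e^(−0.07)·[0.6357·0.0000 + 0.3643·15.9850] = 5.4291; exercise value = 9.1000 > continuation, so V_ud = 9.1000 (exercise)
Node dd (S = 32.51): continuation = e^(−0.07)·[0.6357·15.9850 + 0.3643·27.3644] = 18.7692; exercise value = 22.4875 > continuation, so V_dd = 22.4875 (exercise)
Node u (S = 54): continuation = e^(−0.07)·[0.6357·0.0000 + 0.3643·9.1000] = 3.0907; exercise value = 1.0000 ≤ continuation, so V_u = 3.0907
Node d (S = 38.25): continuation = e^(−0.07)·[0.6357·9.1000 + 0.3643·22.4875] = 13.0317; exercise value = 16.7500 > continuation, so V_d = 16.7500 (exercise)
Node 0 (S = 45): continuation = e^(−0.07)·[0.6357·3.0907 + 0.3643·16.7500] = 7.5209; exercise value = 10.0000 > continuation, so V_0 = 10.0000 (exercise)

$10.00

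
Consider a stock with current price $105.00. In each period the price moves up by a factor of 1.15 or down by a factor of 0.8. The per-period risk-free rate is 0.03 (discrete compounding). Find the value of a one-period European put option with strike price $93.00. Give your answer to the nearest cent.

$3.00

Risk-neutral probability p = (1 + 0.03 − 0.8)/(1.15 − 0.8) = 0.2300/0.3500 = 0.6571
Terminal stock prices: S_u = 120.7, S_d = 84
Terminal payoffs (K − S): max(-27.75, 0) = 0, max(9, 0) = 9
Node 0 (S = 105): V_0 = 1/1.03·[0.6571·0.0000 + 0.3429·9.0000] = 2.9958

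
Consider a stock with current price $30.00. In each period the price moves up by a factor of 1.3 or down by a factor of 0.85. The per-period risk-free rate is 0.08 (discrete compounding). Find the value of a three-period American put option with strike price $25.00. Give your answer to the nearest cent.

$0.68

Risk-neutral probability p = (1 + 0.08 − 0.85)/(1.3 − 0.85) = 0.2300/0.4500 = 0.5111
Terminal stock prices: S_uuu = 65.91, S_uud = 43.09, S_udd = 28.18, S_ddd = 18.42
Terminal payoffs (K − S): max(-40.91, 0) = 0, max(-18.09, 0) = 0, max(-3.177, 0) = 0, max(6.576, 0) = 6.576
Node uu (S = 50.7): continuation = 1/1.08·[0.5111·0.0000 + 0.4889·0.0000] = 0.0000; exercise value = 0.0000 ≤ continuation, so V_uu = 0.0000
Node ud (S = 33.15): continuation = 1/1.08·[0.5111·0.0000 + 0.4889·0.0000] = 0.0000; exercise value = 0.0000 ≤ continuation, so V_ud = 0.0000
Node dd (S = 21.67): continuation = 1/1.08·[0.5111·0.0000 + 0.4889·6.5763] = 2.9769; exercise value = 3.3250 > continuation, so V_dd = 3.3250 (exercise)
Node u (S = 39): continuation = 1/1.08·[0.5111·0.0000 + 0.4889·0.0000] = 0.0000; exercise value = 0.0000 ≤ continuation, so V_u = 0.0000
Node d (S = 25.5): continuation = 1/1.08·[0.5111·0.0000 + 0.4889·3.3250] = 1.5051; exercise value = 0.0000 ≤ continuation, so V_d = 1.5051
Node 0 (S = 30): continuation = 1/1.08·[0.5111·0.0000 + 0.4889·1.5051] = 0.6813; exercise value = 0.0000 ≤ continuation, so V_0 = 0.6813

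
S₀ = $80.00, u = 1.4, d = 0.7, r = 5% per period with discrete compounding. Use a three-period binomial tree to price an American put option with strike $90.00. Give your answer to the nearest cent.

$19.98

Risk-neutral probability p = (1 + 0.05 − 0.7)/(1.4 − 0.7) = 0.3500/0.7000 = 0.5000
Terminal stock prices: S_uuu = 219.5, S_uud = 109.8, S_udd = 54.88, S_ddd = 27.44
Terminal payoffs (K − S): max(-129.5, 0) = 0, max(-19.76, 0) = 0, max(35.12, 0) = 35.12, max(62.56, 0) = 62.56
Node uu (S = 156.8): continuation = 1/1.05·[0.5000·0.0000 + 0.5000·0.0000] = 0.0000; exercise value = 0.0000 ≤ continuation, so V_uu = 0.0000
Node ud (S = 78.4): continuation = 1/1.05·[0.5000·0.0000 + 0.5000·35.1200] = 16.7238; exercise value = 11.6000 ≤ continuation, so V_ud = 16.7238
Node dd (S = 39.2): continuation = 1/1.05·[0.5000·35.1200 + 0.5000·62.5600] = 46.5143; exercise value = 50.8000 > continuation, so V_dd = 50.8000 (exercise)
Node u (S = 112): continuation = 1/1.05·[0.5000·0.0000 + 0.5000·16.7238] = 7.9637; exercise value = 0.0000 ≤ continuation, so V_u = 7.9637
Node d (S = 56): continuation = 1/1.05·[0.5000·16.7238 + 0.5000·50.8000] = 32.1542; exercise value = 34.0000 > continuation, so V_d = 34.0000 (exercise)
Node 0 (S = 80): continuation = 1/1.05·[0.5000·7.9637 + 0.5000·34.0000] = 19.9827; exercise value = 10.0000 ≤ continuation, so V_0 = 19.9827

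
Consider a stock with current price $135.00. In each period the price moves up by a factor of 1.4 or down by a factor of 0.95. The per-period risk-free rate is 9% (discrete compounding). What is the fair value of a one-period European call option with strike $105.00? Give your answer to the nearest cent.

Risk-neutral probability p = (1 + 0.09 − 0.95)/(1.4 − 0.95) = 0.1400/0.4500 = 0.3111
Terminal stock prices: S_u = 189, S_d = 128.2
Terminal payoffs (S − K): max(84, 0) = 84, max(23.25, 0) = 23.25
Node 0 (S = 135): V_0 = 1/1.09·[0.3111·84.0000 + 0.6889·23.2500] = 38.6697

$38.67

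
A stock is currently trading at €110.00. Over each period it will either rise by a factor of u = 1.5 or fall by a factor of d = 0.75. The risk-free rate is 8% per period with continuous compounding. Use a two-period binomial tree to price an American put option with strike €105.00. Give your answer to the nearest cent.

Risk-neutral probability p = (e^0.08 − 0.75)/(1.5 − 0.75) = 0.3333/0.7500 = 0.4444
Terminal stock prices: S_uu = 247.5, S_ud = 123.8, S_dd = 61.88
Terminal payoffs (K − S): max(-142.5, 0) = 0, max(-18.75, 0) = 0, max(43.12, 0) = 43.12
Node u (S = 165): continuation = e^(−0.08)·[0.4444·0.0000 + 0.5556·0.0000] = 0.0000; exercise value = 0.0000 ≤ continuation, so V_u = 0.0000
Node d (S = 82.5): continuation = e^(−0.08)·[0.4444·0.0000 + 0.5556·43.1250] = 22.1188; exercise value = 22.5000 > continuation, so V_d = 22.5000 (exercise)
Node 0 (S = 110): continuation = e^(−0.08)·[0.4444·0.0000 + 0.5556·22.5000] = 11.5402; exercise value = 0.0000 ≤ continuation, so V_0 = 11.5402

€11.54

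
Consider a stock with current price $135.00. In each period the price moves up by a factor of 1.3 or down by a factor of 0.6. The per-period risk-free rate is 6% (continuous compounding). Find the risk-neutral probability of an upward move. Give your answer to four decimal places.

p = 0.6598

Risk-neutral probability p = (e^0.06 − 0.6)/(1.3 − 0.6) = 0.4618/0.7000 = 0.6598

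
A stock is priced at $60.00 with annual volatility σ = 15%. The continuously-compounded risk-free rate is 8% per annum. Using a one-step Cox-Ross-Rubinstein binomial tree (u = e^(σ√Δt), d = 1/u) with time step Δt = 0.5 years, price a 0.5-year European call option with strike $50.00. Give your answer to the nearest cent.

CRR parameters: u = e^(σ√Δt) = e^(0.15·√0.5) = 1.1119, d = 1/u = 0.8994
Per-period rate: rΔt = 0.08·0.5 = 0.04, so R = e^0.04 = 1.0408
Risk-neutral probability p = (e^0.04 − 0.8994)/(1.1119 − 0.8994) = 0.1414/0.2125 = 0.6655
Terminal stock prices: S_u = 66.71, S_d = 53.96
Terminal payoffs (S − K): max(16.71, 0) = 16.71, max(3.962, 0) = 3.962
Node 0 (S = 60): V_0 = e^(−0.04)·[0.6655·16.7137 + 0.3345·3.9619] = 11.9605

$11.96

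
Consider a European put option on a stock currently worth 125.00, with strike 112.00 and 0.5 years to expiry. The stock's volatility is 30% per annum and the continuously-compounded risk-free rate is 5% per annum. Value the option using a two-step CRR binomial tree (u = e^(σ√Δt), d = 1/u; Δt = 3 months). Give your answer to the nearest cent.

CRR parameters: u = e^(σ√Δt) = e^(0.3·√0.25) = 1.1618, d = 1/u = 0.8607
Per-period rate: rΔt = 0.05·0.25 = 0.0125, so R = e^0.0125 = 1.0126
Risk-neutral probability p = (e^0.0125 − 0.8607)/(1.1618 − 0.8607) = 0.1519/0.3011 = 0.5043
Terminal stock prices: S_uu = 168.7, S_ud = 125, S_dd = 92.6
Terminal payoffs (K − S): max(-56.73, 0) = 0, max(-13, 0) = 0, max(19.4, 0) = 19.4
Node u (S = 145.2): V_u = e^(−0.0125)·[0.5043·0.0000 + 0.4957·0.0000] = 0.0000
Node d (S = 107.6): V_d = e^(−0.0125)·[0.5043·0.0000 + 0.4957·19.3977] = 9.4952
Node 0 (S = 125): V_0 = e^(−0.0125)·[0.5043·0.0000 + 0.4957·9.4952] = 4.6479

4.65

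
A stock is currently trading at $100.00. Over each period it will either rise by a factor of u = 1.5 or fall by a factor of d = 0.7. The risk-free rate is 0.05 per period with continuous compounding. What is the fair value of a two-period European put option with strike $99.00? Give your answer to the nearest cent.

Risk-neutral probability p = (e^0.05 − 0.7)/(1.5 − 0.7) = 0.3513/0.8000 = 0.4391
Terminal stock prices: S_uu = 225, S_ud = 105, S_dd = 49
Terminal payoffs (K − S): max(-126, 0) = 0, max(-6, 0) = 0, max(50, 0) = 50
Node u (S = 150): V_u = e^(−0.05)·[0.4391·0.0000 + 0.5609·0.0000] = 0.0000
Node d (S = 70): V_d = e^(−0.05)·[0.4391·0.0000 + 0.5609·50.0000] = 26.6778
Node 0 (S = 100): V_0 = e^(−0.05)·[0.4391·0.0000 + 0.5609·26.6778] = 14.2341

$14.23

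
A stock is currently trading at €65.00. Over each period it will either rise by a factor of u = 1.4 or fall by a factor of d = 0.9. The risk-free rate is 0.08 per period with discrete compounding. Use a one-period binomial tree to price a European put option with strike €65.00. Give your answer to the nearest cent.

€3.85

Risk-neutral probability p = (1 + 0.08 − 0.9)/(1.4 − 0.9) = 0.1800/0.5000 = 0.3600
Terminal stock prices: S_u = 91, S_d = 58.5
Terminal payoffs (K − S): max(-26, 0) = 0, max(6.5, 0) = 6.5
Node 0 (S = 65): V_0 = 1/1.08·[0.3600·0.0000 + 0.6400·6.5000] = 3.8519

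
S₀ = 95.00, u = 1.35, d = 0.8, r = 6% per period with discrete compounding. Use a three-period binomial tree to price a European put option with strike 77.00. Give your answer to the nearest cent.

3.49

Risk-neutral probability p = (1 + 0.06 − 0.8)/(1.35 − 0.8) = 0.2600/0.5500 = 0.4727
Terminal stock prices: S_uuu = 233.7, S_uud = 138.5, S_udd = 82.08, S_ddd = 48.64
Terminal payoffs (K − S): max(-156.7, 0) = 0, max(-61.51, 0) = 0, max(-5.08, 0) = 0, max(28.36, 0) = 28.36
Node uu (S = 173.1): V_uu = 1/1.06·[0.4727·0.0000 + 0.5273·0.0000] = 0.0000
Node ud (S = 102.6): V_ud = 1/1.06·[0.4727·0.0000 + 0.5273·0.0000] = 0.0000
Node dd (S = 60.8): V_dd = 1/1.06·[0.4727·0.0000 + 0.5273·28.3600] = 14.1070
Node u (S = 128.2): V_u = 1/1.06·[0.4727·0.0000 + 0.5273·0.0000] = 0.0000
Node d (S = 76): V_d = 1/1.06·[0.4727·0.0000 + 0.5273·14.1070] = 7.0172
Node 0 (S = 95): V_0 = 1/1.06·[0.4727·0.0000 + 0.5273·7.0172] = 3.4906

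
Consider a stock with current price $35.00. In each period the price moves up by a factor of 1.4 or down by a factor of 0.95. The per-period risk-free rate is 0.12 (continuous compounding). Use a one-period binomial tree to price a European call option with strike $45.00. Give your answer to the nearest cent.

Risk-neutral probability p = (e^0.12 − 0.95)/(1.4 − 0.95) = 0.1775/0.4500 = 0.3944
Terminal stock prices: S_u = 49, S_d = 33.25
Terminal payoffs (S − K): max(4, 0) = 4, max(-11.75, 0) = 0
Node 0 (S = 35): V_0 = e^(−0.12)·[0.3944·4.0000 + 0.6056·0.0000] = 1.3993

$1.40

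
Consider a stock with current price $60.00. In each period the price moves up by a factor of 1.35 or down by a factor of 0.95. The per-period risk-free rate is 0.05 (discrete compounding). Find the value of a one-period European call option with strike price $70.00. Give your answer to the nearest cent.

Risk-neutral probability p = (1 + 0.05 − 0.95)/(1.35 − 0.95) = 0.1000/0.4000 = 0.2500
Terminal stock prices: S_u = 81, S_d = 57
Terminal payoffs (S − K): max(11, 0) = 11, max(-13, 0) = 0
Node 0 (S = 60): V_0 = 1/1.05·[0.2500·11.0000 + 0.7500·0.0000] = 2.6190

$2.62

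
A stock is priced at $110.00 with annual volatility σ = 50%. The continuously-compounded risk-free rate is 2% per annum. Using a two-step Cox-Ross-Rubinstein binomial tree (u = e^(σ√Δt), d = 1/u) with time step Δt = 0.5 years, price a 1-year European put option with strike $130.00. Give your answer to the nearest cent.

$34.02

CRR parameters: u = e^(σ√Δt) = e^(0.5·√0.5) = 1.4241, d = 1/u = 0.7022
Per-period rate: rΔt = 0.02·0.5 = 0.01, so R = e^0.01 = 1.0101
Risk-neutral probability p = (e^0.01 − 0.7022)/(1.4241 − 0.7022) = 0.3079/0.7219 = 0.4264
Terminal stock prices: S_uu = 223.1, S_ud = 110, S_dd = 54.24
Terminal payoffs (K − S): max(-93.09, 0) = 0, max(20, 0) = 20, max(75.76, 0) = 75.76
Node u (S = 156.7): V_u = e^(−0.01)·[0.4264·0.0000 + 0.5736·20.0000] = 11.3570
Node d (S = 77.24): V_d = e^(−0.01)·[0.4264·20.0000 + 0.5736·75.7624] = 51.4657
Node 0 (S = 110): V_0 = e^(−0.01)·[0.4264·11.3570 + 0.5736·51.4657] = 34.0198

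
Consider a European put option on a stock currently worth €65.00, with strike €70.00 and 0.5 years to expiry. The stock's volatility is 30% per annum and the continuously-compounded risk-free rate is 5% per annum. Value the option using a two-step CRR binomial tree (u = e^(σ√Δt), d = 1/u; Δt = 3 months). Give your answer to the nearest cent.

CRR parameters: u = e^(σ√Δt) = e^(0.3·√0.25) = 1.1618, d = 1/u = 0.8607
Per-period rate: rΔt = 0.05·0.25 = 0.0125, so R = e^0.0125 = 1.0126
Risk-neutral probability p = (e^0.0125 − 0.8607)/(1.1618 − 0.8607) = 0.1519/0.3011 = 0.5043
Terminal stock prices: S_uu = 87.74, S_ud = 65, S_dd = 48.15
Terminal payoffs (K − S): max(-17.74, 0) = 0, max(5, 0) = 5, max(21.85, 0) = 21.85
Node u (S = 75.52): V_u = e^(−0.0125)·[0.5043·0.0000 + 0.4957·5.0000] = 2.4475
Node d (S = 55.95): V_d = e^(−0.0125)·[0.5043·5.0000 + 0.4957·21.8468] = 13.1844
Node 0 (S = 65): V_0 = e^(−0.0125)·[0.5043·2.4475 + 0.4957·13.1844] = 7.6728

€7.67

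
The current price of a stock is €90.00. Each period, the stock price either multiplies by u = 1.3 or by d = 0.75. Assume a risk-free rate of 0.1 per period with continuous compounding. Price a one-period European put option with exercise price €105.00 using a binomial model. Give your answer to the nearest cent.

Risk-neutral probability p = (e^0.1 − 0.75)/(1.3 − 0.75) = 0.3552/0.5500 = 0.6458
Terminal stock prices: S_u = 117, S_d = 67.5
Terminal payoffs (K − S): max(-12, 0) = 0, max(37.5, 0) = 37.5
Node 0 (S = 90): V_0 = e^(−0.1)·[0.6458·0.0000 + 0.3542·37.5000] = 12.0197

€12.02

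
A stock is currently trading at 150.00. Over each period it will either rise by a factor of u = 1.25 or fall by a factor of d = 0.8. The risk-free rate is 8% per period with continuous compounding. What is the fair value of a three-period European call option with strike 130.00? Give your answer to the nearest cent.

51.91

Risk-neutral probability p = (e^0.08 − 0.8)/(1.25 − 0.8) = 0.2833/0.4500 = 0.6295
Terminal stock prices: S_uuu = 293, S_uud = 187.5, S_udd = 120, S_ddd = 76.8
Terminal payoffs (S − K): max(163, 0) = 163, max(57.5, 0) = 57.5, max(-10, 0) = 0, max(-53.2, 0) = 0
Node uu (S = 234.4): V_uu = e^(−0.08)·[0.6295·162.9688 + 0.3705·57.5000] = 114.3699
Node ud (S = 150): V_ud = e^(−0.08)·[0.6295·57.5000 + 0.3705·0.0000] = 33.4148
Node dd (S = 96): V_dd = e^(−0.08)·[0.6295·0.0000 + 0.3705·0.0000] = 0.0000
Node u (S = 187.5): V_u = e^(−0.08)·[0.6295·114.3699 + 0.3705·33.4148] = 77.8909
Node d (S = 120): V_d = e^(−0.08)·[0.6295·33.4148 + 0.3705·0.0000] = 19.4182
Node 0 (S = 150): V_0 = e^(−0.08)·[0.6295·77.8909 + 0.3705·19.4182] = 51.9053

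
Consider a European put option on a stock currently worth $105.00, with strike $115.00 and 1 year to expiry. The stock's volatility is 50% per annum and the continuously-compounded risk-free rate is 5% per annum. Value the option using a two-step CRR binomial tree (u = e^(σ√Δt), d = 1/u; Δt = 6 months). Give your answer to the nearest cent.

$23.06

CRR parameters: u = e^(σ√Δt) = e^(0.5·√0.5) = 1.4241, d = 1/u = 0.7022
Per-period rate: rΔt = 0.05·0.5 = 0.025, so R = e^0.025 = 1.0253
Risk-neutral probability p = (e^0.025 − 0.7022)/(1.4241 − 0.7022) = 0.3231/0.7219 = 0.4476
Terminal stock prices: S_uu = 213, S_ud = 105, S_dd = 51.77
Terminal payoffs (K − S): max(-97.95, 0) = 0, max(10, 0) = 10, max(63.23, 0) = 63.23
Node u (S = 149.5): V_u = e^(−0.025)·[0.4476·0.0000 + 0.5524·10.0000] = 5.3877
Node d (S = 73.73): V_d = e^(−0.025)·[0.4476·10.0000 + 0.5524·63.2278] = 38.4308
Node 0 (S = 105): V_0 = e^(−0.025)·[0.4476·5.3877 + 0.5524·38.4308] = 23.0575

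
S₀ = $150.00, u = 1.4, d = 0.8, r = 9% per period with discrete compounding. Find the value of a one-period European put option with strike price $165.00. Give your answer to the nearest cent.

Risk-neutral probability p = (1 + 0.09 − 0.8)/(1.4 − 0.8) = 0.2900/0.6000 = 0.4833
Terminal stock prices: S_u = 210, S_d = 120
Terminal payoffs (K − S): max(-45, 0) = 0, max(45, 0) = 45
Node 0 (S = 150): V_0 = 1/1.09·[0.4833·0.0000 + 0.5167·45.0000] = 21.3303

$21.33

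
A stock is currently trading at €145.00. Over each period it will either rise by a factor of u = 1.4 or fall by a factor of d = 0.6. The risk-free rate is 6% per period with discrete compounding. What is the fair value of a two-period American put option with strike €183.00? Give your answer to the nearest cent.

€51.80

Risk-neutral probability p = (1 + 0.06 − 0.6)/(1.4 − 0.6) = 0.4600/0.8000 = 0.5750
Terminal stock prices: S_uu = 284.2, S_ud = 121.8, S_dd = 52.2
Terminal payoffs (K − S): max(-101.2, 0) = 0, max(61.2, 0) = 61.2, max(130.8, 0) = 130.8
Node u (S = 203): continuation = 1/1.06·[0.5750·0.0000 + 0.4250·61.2000] = 24.5377; exercise value = 0.0000 ≤ continuation, so V_u = 24.5377
Node d (S = 87): continuation = 1/1.06·[0.5750·61.2000 + 0.4250·130.8000] = 85.6415; exercise value = 96.0000 > continuation, so V_d = 96.0000 (exercise)
Node 0 (S = 145): continuation = 1/1.06·[0.5750·24.5377 + 0.4250·96.0000] = 51.8011; exercise value = 38.0000 ≤ continuation, so V_0 = 51.8011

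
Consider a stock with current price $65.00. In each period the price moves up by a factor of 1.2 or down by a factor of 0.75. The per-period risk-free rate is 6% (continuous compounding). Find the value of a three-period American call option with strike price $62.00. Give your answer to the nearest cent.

Risk-neutral probability p = (e^0.06 − 0.75)/(1.2 − 0.75) = 0.3118/0.4500 = 0.6930
Terminal stock prices: S_uuu = 112.3, S_uud = 70.2, S_udd = 43.88, S_ddd = 27.42
Terminal payoffs (S − K): max(50.32, 0) = 50.32, max(8.2, 0) = 8.2, max(-18.12, 0) = 0, max(-34.58, 0) = 0
Node uu (S = 93.6): continuation = e^(−0.06)·[0.6930·50.3200 + 0.3070·8.2000] = 35.2106; exercise value = 31.6000 ≤ continuation, so V_uu = 35.2106
Node ud (S = 58.5): continuation = e^(−0.06)·[0.6930·8.2000 + 0.3070·0.0000] = 5.3514; exercise value = 0.0000 ≤ continuation, so V_ud = 5.3514
Node dd (S = 36.56): continuation = e^(−0.06)·[0.6930·0.0000 + 0.3070·0.0000] = 0.0000; exercise value = 0.0000 ≤ continuation, so V_dd = 0.0000
Node u (S = 78): continuation = e^(−0.06)·[0.6930·35.2106 + 0.3070·5.3514] = 24.5263; exercise value = 16.0000 ≤ continuation, so V_u = 24.5263
Node d (S = 48.75): continuation = e^(−0.06)·[0.6930·5.3514 + 0.3070·0.0000] = 3.4924; exercise value = 0.0000 ≤ continuation, so V_d = 3.4924
Node 0 (S = 65): continuation = e^(−0.06)·[0.6930·24.5263 + 0.3070·3.4924] = 17.0161; exercise value = 3.0000 ≤ continuation, so V_0 = 17.0161

$17.02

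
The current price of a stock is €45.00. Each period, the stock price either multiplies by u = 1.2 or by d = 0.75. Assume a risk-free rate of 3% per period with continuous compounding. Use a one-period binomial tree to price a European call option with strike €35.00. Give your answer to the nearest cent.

€11.49

Risk-neutral probability p = (e^0.03 − 0.75)/(1.2 − 0.75) = 0.2805/0.4500 = 0.6232
Terminal stock prices: S_u = 54, S_d = 33.75
Terminal payoffs (S − K): max(19, 0) = 19, max(-1.25, 0) = 0
Node 0 (S = 45): V_0 = e^(−0.03)·[0.6232·19.0000 + 0.3768·0.0000] = 11.4914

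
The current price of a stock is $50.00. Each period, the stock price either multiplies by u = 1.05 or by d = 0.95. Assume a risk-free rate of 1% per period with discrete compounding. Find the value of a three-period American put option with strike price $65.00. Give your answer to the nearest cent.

Risk-neutral probability p = (1 + 0.01 − 0.95)/(1.05 − 0.95) = 0.0600/0.1000 = 0.6000
Terminal stock prices: S_uuu = 57.88, S_uud = 52.37, S_udd = 47.38, S_ddd = 42.87
Terminal payoffs (K − S): max(7.119, 0) = 7.119, max(12.63, 0) = 12.63, max(17.62, 0) = 17.62, max(22.13, 0) = 22.13
Node uu (S = 55.12): continuation = 1/1.01·[0.6000·7.1187 + 0.4000·12.6313] = 9.2314; exercise value = 9.8750 > continuation, so V_uu = 9.8750 (exercise)
Node ud (S = 49.88): continuation = 1/1.01·[0.6000·12.6313 + 0.4000·17.6187] = 14.4814; exercise value = 15.1250 > continuation, so V_ud = 15.1250 (exercise)
Node dd (S = 45.12): continuation = 1/1.01·[0.6000·17.6187 + 0.4000·22.1313] = 19.2314; exercise value = 19.8750 > continuation, so V_dd = 19.8750 (exercise)
Node u (S = 52.5): continuation = 1/1.01·[0.6000·9.8750 + 0.4000·15.1250] = 11.8564; exercise value = 12.5000 > continuation, so V_u = 12.5000 (exercise)
Node d (S = 47.5): continuation = 1/1.01·[0.6000·15.1250 + 0.4000·19.8750] = 16.8564; exercise value = 17.5000 > continuation, so V_d = 17.5000 (exercise)
Node 0 (S = 50): continuation = 1/1.01·[0.6000·12.5000 + 0.4000·17.5000] = 14.3564; exercise value = 15.0000 > continuation, so V_0 = 15.0000 (exercise)

$15.00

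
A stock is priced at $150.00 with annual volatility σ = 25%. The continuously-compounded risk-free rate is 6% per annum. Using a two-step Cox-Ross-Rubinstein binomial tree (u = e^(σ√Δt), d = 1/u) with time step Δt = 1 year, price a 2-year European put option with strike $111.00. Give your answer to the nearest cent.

$3.43

CRR parameters: u = e^(σ√Δt) = e^(0.25·√1) = 1.2840, d = 1/u = 0.7788
Per-period rate: rΔt = 0.06·1 = 0.06, so R = e^0.06 = 1.0618
Risk-neutral probability p = (e^0.06 − 0.7788)/(1.2840 − 0.7788) = 0.2830/0.5052 = 0.5602
Terminal stock prices: S_uu = 247.3, S_ud = 150, S_dd = 90.98
Terminal payoffs (K − S): max(-136.3, 0) = 0, max(-39, 0) = 0, max(20.02, 0) = 20.02
Node u (S = 192.6): V_u = e^(−0.06)·[0.5602·0.0000 + 0.4398·0.0000] = 0.0000
Node d (S = 116.8): V_d = e^(−0.06)·[0.5602·0.0000 + 0.4398·20.0204] = 8.2919
Node 0 (S = 150): V_0 = e^(−0.06)·[0.5602·0.0000 + 0.4398·8.2919] = 3.4343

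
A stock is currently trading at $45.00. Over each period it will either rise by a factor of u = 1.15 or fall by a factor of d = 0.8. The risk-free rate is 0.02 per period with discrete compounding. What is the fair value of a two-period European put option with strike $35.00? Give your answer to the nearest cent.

$0.82

Risk-neutral probability p = (1 + 0.02 − 0.8)/(1.15 − 0.8) = 0.2200/0.3500 = 0.6286
Terminal stock prices: S_uu = 59.51, S_ud = 41.4, S_dd = 28.8
Terminal payoffs (K − S): max(-24.51, 0) = 0, max(-6.4, 0) = 0, max(6.2, 0) = 6.2
Node u (S = 51.75): V_u = 1/1.02·[0.6286·0.0000 + 0.3714·0.0000] = 0.0000
Node d (S = 36): V_d = 1/1.02·[0.6286·0.0000 + 0.3714·6.2000] = 2.2577
Node 0 (S = 45): V_0 = 1/1.02·[0.6286·0.0000 + 0.3714·2.2577] = 0.8221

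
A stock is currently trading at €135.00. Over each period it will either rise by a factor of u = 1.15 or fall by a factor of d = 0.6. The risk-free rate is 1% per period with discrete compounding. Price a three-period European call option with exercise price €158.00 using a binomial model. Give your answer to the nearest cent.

Risk-neutral probability p = (1 + 0.01 − 0.6)/(1.15 − 0.6) = 0.4100/0.5500 = 0.7455
Terminal stock prices: S_uuu = 205.3, S_uud = 107.1, S_udd = 55.89, S_ddd = 29.16
Terminal payoffs (S − K): max(47.32, 0) = 47.32, max(-50.88, 0) = 0, max(-102.1, 0) = 0, max(-128.8, 0) = 0
Node uu (S = 178.5): V_uu = 1/1.01·[0.7455·47.3181 + 0.2545·0.0000] = 34.9243
Node ud (S = 93.15): V_ud = 1/1.01·[0.7455·0.0000 + 0.2545·0.0000] = 0.0000
Node dd (S = 48.6): V_dd = 1/1.01·[0.7455·0.0000 + 0.2545·0.0000] = 0.0000
Node u (S = 155.2): V_u = 1/1.01·[0.7455·34.9243 + 0.2545·0.0000] = 25.7767
Node d (S = 81): V_d = 1/1.01·[0.7455·0.0000 + 0.2545·0.0000] = 0.0000
Node 0 (S = 135): V_0 = 1/1.01·[0.7455·25.7767 + 0.2545·0.0000] = 19.0251

€19.03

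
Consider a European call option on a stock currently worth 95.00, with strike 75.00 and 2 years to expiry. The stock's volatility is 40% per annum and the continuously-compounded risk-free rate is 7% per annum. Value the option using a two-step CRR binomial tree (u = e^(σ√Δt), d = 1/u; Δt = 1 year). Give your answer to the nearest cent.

37.12

CRR parameters: u = e^(σ√Δt) = e^(0.4·√1) = 1.4918, d = 1/u = 0.6703
Per-period rate: rΔt = 0.07·1 = 0.07, so R = e^0.07 = 1.0725
Risk-neutral probability p = (e^0.07 − 0.6703)/(1.4918 − 0.6703) = 0.4022/0.8215 = 0.4896
Terminal stock prices: S_uu = 211.4, S_ud = 95, S_dd = 42.69
Terminal payoffs (S − K): max(136.4, 0) = 136.4, max(20, 0) = 20, max(-32.31, 0) = 0
Node u (S = 141.7): V_u = e^(−0.07)·[0.4896·136.4264 + 0.5104·20.0000] = 71.7938
Node d (S = 63.68): V_d = e^(−0.07)·[0.4896·20.0000 + 0.5104·0.0000] = 9.1295
Node 0 (S = 95): V_0 = e^(−0.07)·[0.4896·71.7938 + 0.5104·9.1295] = 37.1171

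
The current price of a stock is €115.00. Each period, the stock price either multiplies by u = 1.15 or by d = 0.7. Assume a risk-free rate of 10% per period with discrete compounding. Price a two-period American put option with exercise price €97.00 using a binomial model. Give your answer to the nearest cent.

€2.03

Risk-neutral probability p = (1 + 0.1 − 0.7)/(1.15 − 0.7) = 0.4000/0.4500 = 0.8889
Terminal stock prices: S_uu = 152.1, S_ud = 92.57, S_dd = 56.35
Terminal payoffs (K − S): max(-55.09, 0) = 0, max(4.425, 0) = 4.425, max(40.65, 0) = 40.65
Node u (S = 132.2): continuation = 1/1.1·[0.8889·0.0000 + 0.1111·4.4250] = 0.4470; exercise value = 0.0000 ≤ continuation, so V_u = 0.4470
Node d (S = 80.5): continuation = 1/1.1·[0.8889·4.4250 + 0.1111·40.6500] = 7.6818; exercise value = 16.5000 > continuation, so V_d = 16.5000 (exercise)
Node 0 (S = 115): continuation = 1/1.1·[0.8889·0.4470 + 0.1111·16.5000] = 2.0279; exercise value = 0.0000 ≤ continuation, so V_0 = 2.0279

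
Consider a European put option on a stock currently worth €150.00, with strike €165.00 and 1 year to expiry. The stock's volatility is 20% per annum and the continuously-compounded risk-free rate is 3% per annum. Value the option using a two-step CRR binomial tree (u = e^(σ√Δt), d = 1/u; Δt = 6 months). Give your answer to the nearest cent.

CRR parameters: u = e^(σ√Δt) = e^(0.2·√0.5) = 1.1519, d = 1/u = 0.8681
Per-period rate: rΔt = 0.03·0.5 = 0.015, so R = e^0.015 = 1.0151
Risk-neutral probability p = (e^0.015 − 0.8681)/(1.1519 − 0.8681) = 0.1470/0.2838 = 0.5180
Terminal stock prices: S_uu = 199, S_ud = 150, S_dd = 113
Terminal payoffs (K − S): max(-34.03, 0) = 0, max(15, 0) = 15, max(51.95, 0) = 51.95
Node u (S = 172.8): V_u = e^(−0.015)·[0.5180·0.0000 + 0.4820·15.0000] = 7.1230
Node d (S = 130.2): V_d = e^(−0.015)·[0.5180·15.0000 + 0.4820·51.9543] = 32.3250
Node 0 (S = 150): V_0 = e^(−0.015)·[0.5180·7.1230 + 0.4820·32.3250] = 18.9845

€18.98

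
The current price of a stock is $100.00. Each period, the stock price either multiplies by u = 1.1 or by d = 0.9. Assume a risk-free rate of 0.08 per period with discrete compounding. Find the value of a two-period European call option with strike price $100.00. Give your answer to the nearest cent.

$14.58

Risk-neutral probability p = (1 + 0.08 − 0.9)/(1.1 − 0.9) = 0.1800/0.2000 = 0.9000
Terminal stock prices: S_uu = 121, S_ud = 99, S_dd = 81
Terminal payoffs (S − K): max(21, 0) = 21, max(-1, 0) = 0, max(-19, 0) = 0
Node u (S = 110): V_u = 1/1.08·[0.9000·21.0000 + 0.1000·0.0000] = 17.5000
Node d (S = 90): V_d = 1/1.08·[0.9000·0.0000 + 0.1000·0.0000] = 0.0000
Node 0 (S = 100): V_0 = 1/1.08·[0.9000·17.5000 + 0.1000·0.0000] = 14.5833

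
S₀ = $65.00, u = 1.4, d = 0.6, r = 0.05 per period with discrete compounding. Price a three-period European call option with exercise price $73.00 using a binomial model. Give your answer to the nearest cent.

Risk-neutral probability p = (1 + 0.05 − 0.6)/(1.4 − 0.6) = 0.4500/0.8000 = 0.5625
Terminal stock prices: S_uuu = 178.4, S_uud = 76.44, S_udd = 32.76, S_ddd = 14.04
Terminal payoffs (S − K): max(105.4, 0) = 105.4, max(3.44, 0) = 3.44, max(-40.24, 0) = 0, max(-58.96, 0) = 0
Node uu (S = 127.4): V_uu = 1/1.05·[0.5625·105.3600 + 0.4375·3.4400] = 57.8762
Node ud (S = 54.6): V_ud = 1/1.05·[0.5625·3.4400 + 0.4375·0.0000] = 1.8429
Node dd (S = 23.4): V_dd = 1/1.05·[0.5625·0.0000 + 0.4375·0.0000] = 0.0000
Node u (S = 91): V_u = 1/1.05·[0.5625·57.8762 + 0.4375·1.8429] = 31.7730
Node d (S = 39): V_d = 1/1.05·[0.5625·1.8429 + 0.4375·0.0000] = 0.9872
Node 0 (S = 65): V_0 = 1/1.05·[0.5625·31.7730 + 0.4375·0.9872] = 17.4326

$17.43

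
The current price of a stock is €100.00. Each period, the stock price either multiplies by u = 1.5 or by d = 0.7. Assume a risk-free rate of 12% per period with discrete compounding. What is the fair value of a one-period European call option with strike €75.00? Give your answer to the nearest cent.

Risk-neutral probability p = (1 + 0.12 − 0.7)/(1.5 − 0.7) = 0.4200/0.8000 = 0.5250
Terminal stock prices: S_u = 150, S_d = 70
Terminal payoffs (S − K): max(75, 0) = 75, max(-5, 0) = 0
Node 0 (S = 100): V_0 = 1/1.12·[0.5250·75.0000 + 0.4750·0.0000] = 35.1562

€35.16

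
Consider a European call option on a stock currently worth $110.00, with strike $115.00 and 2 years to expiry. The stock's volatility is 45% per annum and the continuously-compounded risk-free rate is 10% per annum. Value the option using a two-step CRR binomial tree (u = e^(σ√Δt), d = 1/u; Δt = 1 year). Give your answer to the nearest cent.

CRR parameters: u = e^(σ√Δt) = e^(0.45·√1) = 1.5683, d = 1/u = 0.6376
Per-period rate: rΔt = 0.1·1 = 0.1, so R = e^0.1 = 1.1052
Risk-neutral probability p = (e^0.1 − 0.6376)/(1.5683 − 0.6376) = 0.4675/0.9307 = 0.5024
Terminal stock prices: S_uu = 270.6, S_ud = 110, S_dd = 44.72
Terminal payoffs (S − K): max(155.6, 0) = 155.6, max(-5, 0) = 0, max(-70.28, 0) = 0
Node u (S = 172.5): V_u = e^(−0.1)·[0.5024·155.5563 + 0.4976·0.0000] = 70.7094
Node d (S = 70.14): V_d = e^(−0.1)·[0.5024·0.0000 + 0.4976·0.0000] = 0.0000
Node 0 (S = 110): V_0 = e^(−0.1)·[0.5024·70.7094 + 0.4976·0.0000] = 32.1416

$32.14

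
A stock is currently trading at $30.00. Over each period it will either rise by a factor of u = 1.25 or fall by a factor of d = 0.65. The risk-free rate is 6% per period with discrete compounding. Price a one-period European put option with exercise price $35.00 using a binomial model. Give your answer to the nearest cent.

$4.63

Risk-neutral probability p = (1 + 0.06 − 0.65)/(1.25 − 0.65) = 0.4100/0.6000 = 0.6833
Terminal stock prices: S_u = 37.5, S_d = 19.5
Terminal payoffs (K − S): max(-2.5, 0) = 0, max(15.5, 0) = 15.5
Node 0 (S = 30): V_0 = 1/1.06·[0.6833·0.0000 + 0.3167·15.5000] = 4.6305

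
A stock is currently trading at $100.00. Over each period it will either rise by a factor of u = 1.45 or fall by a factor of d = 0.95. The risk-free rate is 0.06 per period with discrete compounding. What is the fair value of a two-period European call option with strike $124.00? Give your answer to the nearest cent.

Risk-neutral probability p = (1 + 0.06 − 0.95)/(1.45 − 0.95) = 0.1100/0.5000 = 0.2200
Terminal stock prices: S_uu = 210.2, S_ud = 137.8, S_dd = 90.25
Terminal payoffs (S − K): max(86.25, 0) = 86.25, max(13.75, 0) = 13.75, max(-33.75, 0) = 0
Node u (S = 145): V_u = 1/1.06·[0.2200·86.2500 + 0.7800·13.7500] = 28.0189
Node d (S = 95): V_d = 1/1.06·[0.2200·13.7500 + 0.7800·0.0000] = 2.8538
Node 0 (S = 100): V_0 = 1/1.06·[0.2200·28.0189 + 0.7800·2.8538] = 7.9152

$7.92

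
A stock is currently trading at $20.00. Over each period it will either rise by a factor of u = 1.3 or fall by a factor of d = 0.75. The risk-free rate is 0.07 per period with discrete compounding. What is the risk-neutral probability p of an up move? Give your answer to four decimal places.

p = 0.5818

Risk-neutral probability p = (1 + 0.07 − 0.75)/(1.3 − 0.75) = 0.3200/0.5500 = 0.5818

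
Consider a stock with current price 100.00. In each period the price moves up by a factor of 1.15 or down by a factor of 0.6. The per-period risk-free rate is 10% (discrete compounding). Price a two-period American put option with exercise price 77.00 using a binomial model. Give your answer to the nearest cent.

Risk-neutral probability p = (1 + 0.1 − 0.6)/(1.15 − 0.6) = 0.5000/0.5500 = 0.9091
Terminal stock prices: S_uu = 132.2, S_ud = 69, S_dd = 36
Terminal payoffs (K − S): max(-55.25, 0) = 0, max(8, 0) = 8, max(41, 0) = 41
Node u (S = 115): continuation = 1/1.1·[0.9091·0.0000 + 0.0909·8.0000] = 0.6612; exercise value = 0.0000 ≤ continuation, so V_u = 0.6612
Node d (S = 60): continuation = 1/1.1·[0.9091·8.0000 + 0.0909·41.0000] = 10.0000; exercise value = 17.0000 > continuation, so V_d = 17.0000 (exercise)
Node 0 (S = 100): continuation = 1/1.1·[0.9091·0.6612 + 0.0909·17.0000] = 1.9514; exercise value = 0.0000 ≤ continuation, so V_0 = 1.9514

1.95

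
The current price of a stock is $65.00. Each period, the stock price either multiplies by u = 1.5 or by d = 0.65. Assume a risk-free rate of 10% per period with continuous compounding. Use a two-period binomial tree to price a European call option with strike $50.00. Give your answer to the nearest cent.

$28.04

Risk-neutral probability p = (e^0.1 − 0.65)/(1.5 − 0.65) = 0.4552/0.8500 = 0.5355
Terminal stock prices: S_uu = 146.2, S_ud = 63.38, S_dd = 27.46
Terminal payoffs (S − K): max(96.25, 0) = 96.25, max(13.38, 0) = 13.38, max(-22.54, 0) = 0
Node u (S = 97.5): V_u = e^(−0.1)·[0.5355·96.2500 + 0.4645·13.3750] = 52.2581
Node d (S = 42.25): V_d = e^(−0.1)·[0.5355·13.3750 + 0.4645·0.0000] = 6.4807
Node 0 (S = 65): V_0 = e^(−0.1)·[0.5355·52.2581 + 0.4645·6.4807] = 28.0448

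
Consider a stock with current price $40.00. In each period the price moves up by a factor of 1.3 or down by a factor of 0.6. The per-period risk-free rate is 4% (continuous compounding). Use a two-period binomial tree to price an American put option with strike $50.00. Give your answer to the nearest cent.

Risk-neutral probability p = (e^0.04 − 0.6)/(1.3 − 0.6) = 0.4408/0.7000 = 0.6297
Terminal stock prices: S_uu = 67.6, S_ud = 31.2, S_dd = 14.4
Terminal payoffs (K − S): max(-17.6, 0) = 0, max(18.8, 0) = 18.8, max(35.6, 0) = 35.6
Node u (S = 52): continuation = e^(−0.04)·[0.6297·0.0000 + 0.3703·18.8000] = 6.6881; exercise value = 0.0000 ≤ continuation, so V_u = 6.6881
Node d (S = 24): continuation = e^(−0.04)·[0.6297·18.8000 + 0.3703·35.6000] = 24.0395; exercise value = 26.0000 > continuation, so V_d = 26.0000 (exercise)
Node 0 (S = 40): continuation = e^(−0.04)·[0.6297·6.6881 + 0.3703·26.0000] = 13.2961; exercise value = 10.0000 ≤ continuation, so V_0 = 13.2961

$13.30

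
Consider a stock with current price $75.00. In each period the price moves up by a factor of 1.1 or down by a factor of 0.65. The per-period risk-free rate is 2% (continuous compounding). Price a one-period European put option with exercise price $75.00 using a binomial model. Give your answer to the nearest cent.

$4.56

Risk-neutral probability p = (e^0.02 − 0.65)/(1.1 − 0.65) = 0.3702/0.4500 = 0.8227
Terminal stock prices: S_u = 82.5, S_d = 48.75
Terminal payoffs (K − S): max(-7.5, 0) = 0, max(26.25, 0) = 26.25
Node 0 (S = 75): V_0 = e^(−0.02)·[0.8227·0.0000 + 0.1773·26.2500] = 4.5627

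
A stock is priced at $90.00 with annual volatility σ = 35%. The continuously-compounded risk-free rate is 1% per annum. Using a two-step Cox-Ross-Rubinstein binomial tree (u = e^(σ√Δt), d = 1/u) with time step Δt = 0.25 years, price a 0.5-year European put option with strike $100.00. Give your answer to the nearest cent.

$15.43

CRR parameters: u = e^(σ√Δt) = e^(0.35·√0.25) = 1.1912, d = 1/u = 0.8395
Per-period rate: rΔt = 0.01·0.25 = 0.0025, so R = e^0.0025 = 1.0025
Risk-neutral probability p = (e^0.0025 − 0.8395)/(1.1912 − 0.8395) = 0.1630/0.3518 = 0.4635
Terminal stock prices: S_uu = 127.7, S_ud = 90, S_dd = 63.42
Terminal payoffs (K − S): max(-27.72, 0) = 0, max(10, 0) = 10, max(36.58, 0) = 36.58
Node u (S = 107.2): V_u = e^(−0.0025)·[0.4635·0.0000 + 0.5365·10.0000] = 5.3518
Node d (S = 75.55): V_d = e^(−0.0025)·[0.4635·10.0000 + 0.5365·36.5781] = 24.1992
Node 0 (S = 90): V_0 = e^(−0.0025)·[0.4635·5.3518 + 0.5365·24.1992] = 15.4253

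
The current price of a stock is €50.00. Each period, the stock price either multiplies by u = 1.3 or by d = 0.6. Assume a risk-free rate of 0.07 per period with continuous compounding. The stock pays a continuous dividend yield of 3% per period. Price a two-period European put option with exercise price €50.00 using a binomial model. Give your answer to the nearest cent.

€8.27

Per-period risk-free factor R = e^0.07 = 1.0725; dividend-adjusted growth = e^(0.07−0.03) = 1.0408.
Risk-neutral probability p = (1.0408 − 0.6)/(1.3 − 0.6) = 0.4408/0.7000 = 0.6297
Terminal stock prices: S_uu = 84.5, S_ud = 39, S_dd = 18
Terminal payoffs (K − S): max(-34.5, 0) = 0, max(11, 0) = 11, max(32, 0) = 32
Node u (S = 65): V_u = e^(−0.07)·[0.6297·0.0000 + 0.3703·11.0000] = 3.7976
Node d (S = 30): V_d = e^(−0.07)·[0.6297·11.0000 + 0.3703·32.0000] = 17.5063
Node 0 (S = 50): V_0 = e^(−0.07)·[0.6297·3.7976 + 0.3703·17.5063] = 8.2736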